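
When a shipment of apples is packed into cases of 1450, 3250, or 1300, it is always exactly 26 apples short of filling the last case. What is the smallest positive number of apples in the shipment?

188474

Being 26 short of a full case of size k means N ≡ −26 (mod k), i.e. N + 26 is a multiple of each size.
1450 = 2 × 5^2 × 29
3250 = 2 × 5^3 × 13
1300 = 2^2 × 5^2 × 13
LCM(1450, 3250, 1300) = 2^2 × 5^3 × 13 × 29 = 188500.
Smallest positive N is 188500 − 26 = 188474.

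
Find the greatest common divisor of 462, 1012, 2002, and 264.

22

462 = 2 × 3 × 7 × 11
1012 = 2^2 × 11 × 23
2002 = 2 × 7 × 11 × 13
264 = 2^3 × 3 × 11
gcd(462, 1012, 2002, 264) = 2 × 11 = 22.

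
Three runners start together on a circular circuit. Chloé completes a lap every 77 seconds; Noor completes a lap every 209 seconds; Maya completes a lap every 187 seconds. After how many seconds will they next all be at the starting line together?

24871 seconds

The first simultaneous occurrence is after LCM of the individual periods.
77 = 7 × 11
209 = 11 × 19
187 = 11 × 17
LCM(77, 209, 187) = 7 × 11 × 17 × 19 = 24871.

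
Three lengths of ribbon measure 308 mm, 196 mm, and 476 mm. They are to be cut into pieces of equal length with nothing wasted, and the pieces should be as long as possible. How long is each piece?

28 mm

The greatest length dividing all of 308, 196, and 476 is their gcd.
308 = 2^2 × 7 × 11
196 = 2^2 × 7^2
476 = 2^2 × 7 × 17
gcd(308, 196, 476) = 2^2 × 7 = 28.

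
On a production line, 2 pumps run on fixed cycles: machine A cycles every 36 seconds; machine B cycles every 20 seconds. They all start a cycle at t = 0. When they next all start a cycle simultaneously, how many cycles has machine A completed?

They are all back at their starting positions together after one LCM of the periods.
36 = 2^2 × 3^2
20 = 2^2 × 5
LCM(36, 20) = 2^2 × 3^2 × 5 = 180.
Cycles for period 36: 180 / 36 = 5.

5 cycles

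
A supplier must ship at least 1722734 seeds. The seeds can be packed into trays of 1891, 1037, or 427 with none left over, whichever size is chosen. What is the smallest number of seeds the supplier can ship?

1800232

The number of seeds must be a common multiple of 1891, 1037, and 427, so a multiple of their LCM.
1891 = 31 × 61
1037 = 17 × 61
427 = 7 × 61
LCM(1891, 1037, 427) = 7 × 17 × 31 × 61 = 225029.
Smallest multiple of 225029 that is ≥ 1722734: ⌈1722734/225029⌉ × 225029 = 8 × 225029 = 1800232.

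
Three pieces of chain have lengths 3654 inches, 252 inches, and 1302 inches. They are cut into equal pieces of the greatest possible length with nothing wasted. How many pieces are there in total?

124

Piece length = gcd(3654, 252, 1302).
3654 = 2 × 3^2 × 7 × 29
252 = 2^2 × 3^2 × 7
1302 = 2 × 3 × 7 × 31
gcd(3654, 252, 1302) = 2 × 3 × 7 = 42.
Total pieces = 3654/42 + 252/42 + 1302/42 = 87 + 6 + 31 = 124.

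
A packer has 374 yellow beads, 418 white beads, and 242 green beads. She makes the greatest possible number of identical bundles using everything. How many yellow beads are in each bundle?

Number of bundles = gcd(374, 418, 242).
374 = 2 × 11 × 17
418 = 2 × 11 × 19
242 = 2 × 11^2
gcd(374, 418, 242) = 2 × 11 = 22.
yellow beads per bundle = 374 / 22 = 17.

17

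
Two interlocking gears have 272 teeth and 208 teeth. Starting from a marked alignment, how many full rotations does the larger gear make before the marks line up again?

13 rotations

The first common completion time is the LCM of the periods.
272 = 2^4 × 17
208 = 2^4 × 13
LCM(272, 208) = 2^4 × 13 × 17 = 3536.
Rotations for period 272: 3536 / 272 = 13.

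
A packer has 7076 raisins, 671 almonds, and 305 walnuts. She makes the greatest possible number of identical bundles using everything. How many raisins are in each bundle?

Number of bundles = gcd(7076, 671, 305).
7076 = 2^2 × 29 × 61
671 = 11 × 61
305 = 5 × 61
gcd(7076, 671, 305) = 61.
raisins per bundle = 7076 / 61 = 116.

116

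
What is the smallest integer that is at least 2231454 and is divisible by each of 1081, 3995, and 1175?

The integer must be a common multiple of 1081, 3995, and 1175, so a multiple of their LCM.
1081 = 23 × 47
3995 = 5 × 17 × 47
1175 = 5^2 × 47
LCM(1081, 3995, 1175) = 5^2 × 17 × 23 × 47 = 459425.
Smallest multiple of 459425 that is ≥ 2231454: ⌈2231454/459425⌉ × 459425 = 5 × 459425 = 2297125.

2297125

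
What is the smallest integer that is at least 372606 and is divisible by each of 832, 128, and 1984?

412672

The integer must be a common multiple of 832, 128, and 1984, so a multiple of their LCM.
832 = 2^6 × 13
128 = 2^7
1984 = 2^6 × 31
LCM(832, 128, 1984) = 2^7 × 13 × 31 = 51584.
Smallest multiple of 51584 that is ≥ 372606: ⌈372606/51584⌉ × 51584 = 8 × 51584 = 412672.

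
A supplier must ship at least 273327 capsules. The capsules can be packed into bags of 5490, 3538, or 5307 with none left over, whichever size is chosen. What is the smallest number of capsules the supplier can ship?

The number of capsules must be a common multiple of 5490, 3538, and 5307, so a multiple of their LCM.
5490 = 2 × 3^2 × 5 × 61
3538 = 2 × 29 × 61
5307 = 3 × 29 × 61
LCM(5490, 3538, 5307) = 2 × 3^2 × 5 × 29 × 61 = 159210.
Smallest multiple of 159210 that is ≥ 273327: ⌈273327/159210⌉ × 159210 = 2 × 159210 = 318420.

318420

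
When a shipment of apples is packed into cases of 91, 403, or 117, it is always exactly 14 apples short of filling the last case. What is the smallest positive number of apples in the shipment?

25375

Being 14 short of a full case of size k means N ≡ −14 (mod k), i.e. N + 14 is a multiple of each size.
91 = 7 × 13
403 = 13 × 31
117 = 3^2 × 13
LCM(91, 403, 117) = 3^2 × 7 × 13 × 31 = 25389.
Smallest positive N is 25389 − 14 = 25375.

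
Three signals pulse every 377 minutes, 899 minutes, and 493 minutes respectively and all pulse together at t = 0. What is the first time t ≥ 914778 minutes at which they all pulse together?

Joint pulses occur at multiples of LCM(377, 899, 493).
377 = 13 × 29
899 = 29 × 31
493 = 17 × 29
LCM(377, 899, 493) = 13 × 17 × 29 × 31 = 198679.
Smallest multiple of 198679 that is ≥ 914778: ⌈914778/198679⌉ × 198679 = 5 × 198679 = 993395.

993395 minutes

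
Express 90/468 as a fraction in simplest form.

90 = 2 × 3^2 × 5
468 = 2^2 × 3^2 × 13
gcd(90, 468) = 2 × 3^2 = 18.
Divide numerator and denominator by 18: 90/468 = 5/26.

5/26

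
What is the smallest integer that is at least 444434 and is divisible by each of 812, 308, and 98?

The integer must be a common multiple of 812, 308, and 98, so a multiple of their LCM.
812 = 2^2 × 7 × 29
308 = 2^2 × 7 × 11
98 = 2 × 7^2
LCM(812, 308, 98) = 2^2 × 7^2 × 11 × 29 = 62524.
Smallest multiple of 62524 that is ≥ 444434: ⌈444434/62524⌉ × 62524 = 8 × 62524 = 500192.

500192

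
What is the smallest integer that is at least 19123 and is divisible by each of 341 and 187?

23188

The integer must be a common multiple of 341 and 187, so a multiple of their LCM.
341 = 11 × 31
187 = 11 × 17
LCM(341, 187) = 11 × 17 × 31 = 5797.
Smallest multiple of 5797 that is ≥ 19123: ⌈19123/5797⌉ × 5797 = 4 × 5797 = 23188.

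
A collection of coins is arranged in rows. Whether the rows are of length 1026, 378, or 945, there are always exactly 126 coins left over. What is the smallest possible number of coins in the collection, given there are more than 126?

N − 126 must be a common multiple of 1026, 378, and 945.
1026 = 2 × 3^3 × 19
378 = 2 × 3^3 × 7
945 = 3^3 × 5 × 7
LCM(1026, 378, 945) = 2 × 3^3 × 5 × 7 × 19 = 35910.
Smallest N > 126 is LCM + 126 = 35910 + 126 = 36036.

36036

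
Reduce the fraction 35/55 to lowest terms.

35 = 5 × 7
55 = 5 × 11
gcd(35, 55) = 5.
Divide numerator and denominator by 5: 35/55 = 7/11.

7/11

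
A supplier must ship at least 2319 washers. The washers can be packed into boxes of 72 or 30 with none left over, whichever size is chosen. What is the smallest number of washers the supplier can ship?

The number of washers must be a common multiple of 72 and 30, so a multiple of their LCM.
72 = 2^3 × 3^2
30 = 2 × 3 × 5
LCM(72, 30) = 2^3 × 3^2 × 5 = 360.
Smallest multiple of 360 that is ≥ 2319: ⌈2319/360⌉ × 360 = 7 × 360 = 2520.

2520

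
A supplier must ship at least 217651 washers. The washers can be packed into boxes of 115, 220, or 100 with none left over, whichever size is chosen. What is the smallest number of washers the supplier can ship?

227700

The number of washers must be a common multiple of 115, 220, and 100, so a multiple of their LCM.
115 = 5 × 23
220 = 2^2 × 5 × 11
100 = 2^2 × 5^2
LCM(115, 220, 100) = 2^2 × 5^2 × 11 × 23 = 25300.
Smallest multiple of 25300 that is ≥ 217651: ⌈217651/25300⌉ × 25300 = 9 × 25300 = 227700.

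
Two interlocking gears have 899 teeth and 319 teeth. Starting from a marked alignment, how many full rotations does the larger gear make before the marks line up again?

They are all back at their starting positions together after one LCM of the periods.
899 = 29 × 31
319 = 11 × 29
LCM(899, 319) = 11 × 29 × 31 = 9889.
Rotations for period 899: 9889 / 899 = 11.

11 rotations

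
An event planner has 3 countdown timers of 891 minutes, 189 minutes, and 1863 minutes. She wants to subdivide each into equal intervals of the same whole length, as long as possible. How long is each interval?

The interval must divide each timer length; the longest such is the gcd.
891 = 3^4 × 11
189 = 3^3 × 7
1863 = 3^4 × 23
gcd(891, 189, 1863) = 3^3 = 27.

27 minutes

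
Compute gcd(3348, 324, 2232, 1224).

3348 = 2^2 × 3^3 × 31
324 = 2^2 × 3^4
2232 = 2^3 × 3^2 × 31
1224 = 2^3 × 3^2 × 17
gcd(3348, 324, 2232, 1224) = 2^2 × 3^2 = 36.

36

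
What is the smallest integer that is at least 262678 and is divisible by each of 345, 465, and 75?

The integer must be a common multiple of 345, 465, and 75, so a multiple of their LCM.
345 = 3 × 5 × 23
465 = 3 × 5 × 31
75 = 3 × 5^2
LCM(345, 465, 75) = 3 × 5^2 × 23 × 31 = 53475.
Smallest multiple of 53475 that is ≥ 262678: ⌈262678/53475⌉ × 53475 = 5 × 53475 = 267375.

267375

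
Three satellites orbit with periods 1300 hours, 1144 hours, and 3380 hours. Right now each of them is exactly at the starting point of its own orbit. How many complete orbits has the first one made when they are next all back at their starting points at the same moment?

They are all back at their starting positions together after one LCM of the periods.
1300 = 2^2 × 5^2 × 13
1144 = 2^3 × 11 × 13
3380 = 2^2 × 5 × 13^2
LCM(1300, 1144, 3380) = 2^3 × 5^2 × 11 × 13^2 = 371800.
Orbits for period 1300: 371800 / 1300 = 286.

286 orbits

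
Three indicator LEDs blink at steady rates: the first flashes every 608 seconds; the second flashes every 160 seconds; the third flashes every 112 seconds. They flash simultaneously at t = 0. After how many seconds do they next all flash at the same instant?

The first simultaneous occurrence is after LCM of the individual periods.
608 = 2^5 × 19
160 = 2^5 × 5
112 = 2^4 × 7
LCM(608, 160, 112) = 2^5 × 5 × 7 × 19 = 21280.

21280 seconds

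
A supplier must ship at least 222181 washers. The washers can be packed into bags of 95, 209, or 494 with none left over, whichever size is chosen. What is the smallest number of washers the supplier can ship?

244530

The number of washers must be a common multiple of 95, 209, and 494, so a multiple of their LCM.
95 = 5 × 19
209 = 11 × 19
494 = 2 × 13 × 19
LCM(95, 209, 494) = 2 × 5 × 11 × 13 × 19 = 27170.
Smallest multiple of 27170 that is ≥ 222181: ⌈222181/27170⌉ × 27170 = 9 × 27170 = 244530.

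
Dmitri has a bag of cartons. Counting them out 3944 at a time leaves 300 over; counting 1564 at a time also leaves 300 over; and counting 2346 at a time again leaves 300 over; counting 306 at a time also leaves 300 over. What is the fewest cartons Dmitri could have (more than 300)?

816708

N − 300 must be a common multiple of 3944, 1564, 2346, and 306.
3944 = 2^3 × 17 × 29
1564 = 2^2 × 17 × 23
2346 = 2 × 3 × 17 × 23
306 = 2 × 3^2 × 17
LCM(3944, 1564, 2346, 306) = 2^3 × 3^2 × 17 × 23 × 29 = 816408.
Smallest N > 300 is LCM + 300 = 816408 + 300 = 816708.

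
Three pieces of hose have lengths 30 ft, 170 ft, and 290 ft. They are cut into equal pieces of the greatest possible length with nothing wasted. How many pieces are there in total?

49

Piece length = gcd(30, 170, 290).
30 = 2 × 3 × 5
170 = 2 × 5 × 17
290 = 2 × 5 × 29
gcd(30, 170, 290) = 2 × 5 = 10.
Total pieces = 30/10 + 170/10 + 290/10 = 3 + 17 + 29 = 49.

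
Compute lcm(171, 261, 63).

171 = 3^2 × 19
261 = 3^2 × 29
63 = 3^2 × 7
LCM(171, 261, 63) = 3^2 × 7 × 19 × 29 = 34713.

34713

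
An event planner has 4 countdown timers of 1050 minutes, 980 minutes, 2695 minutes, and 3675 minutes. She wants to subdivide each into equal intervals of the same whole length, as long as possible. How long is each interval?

The interval must divide each timer length; the longest such is the gcd.
1050 = 2 × 3 × 5^2 × 7
980 = 2^2 × 5 × 7^2
2695 = 5 × 7^2 × 11
3675 = 3 × 5^2 × 7^2
gcd(1050, 980, 2695, 3675) = 5 × 7 = 35.

35 minutes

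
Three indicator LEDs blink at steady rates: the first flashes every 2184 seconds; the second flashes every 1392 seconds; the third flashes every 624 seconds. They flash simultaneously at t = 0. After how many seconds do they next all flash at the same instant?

126672 seconds

We need the least common multiple of the intervals.
2184 = 2^3 × 3 × 7 × 13
1392 = 2^4 × 3 × 29
624 = 2^4 × 3 × 13
LCM(2184, 1392, 624) = 2^4 × 3 × 7 × 13 × 29 = 126672.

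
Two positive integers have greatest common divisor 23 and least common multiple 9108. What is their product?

209484

For any two positive integers, gcd × lcm = product = 23 × 9108 = 209484.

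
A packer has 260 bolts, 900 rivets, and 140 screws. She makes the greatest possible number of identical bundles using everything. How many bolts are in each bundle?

Number of bundles = gcd(260, 900, 140).
260 = 2^2 × 5 × 13
900 = 2^2 × 3^2 × 5^2
140 = 2^2 × 5 × 7
gcd(260, 900, 140) = 2^2 × 5 = 20.
bolts per bundle = 260 / 20 = 13.

13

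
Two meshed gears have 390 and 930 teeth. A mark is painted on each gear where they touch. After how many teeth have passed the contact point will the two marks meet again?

12090 teeth

The first simultaneous occurrence is after LCM of the individual periods.
390 = 2 × 3 × 5 × 13
930 = 2 × 3 × 5 × 31
LCM(390, 930) = 2 × 3 × 5 × 13 × 31 = 12090.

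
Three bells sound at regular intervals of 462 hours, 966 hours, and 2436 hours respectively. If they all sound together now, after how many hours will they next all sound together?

We need the least common multiple of the intervals.
462 = 2 × 3 × 7 × 11
966 = 2 × 3 × 7 × 23
2436 = 2^2 × 3 × 7 × 29
LCM(462, 966, 2436) = 2^2 × 3 × 7 × 11 × 23 × 29 = 616308.

616308 hours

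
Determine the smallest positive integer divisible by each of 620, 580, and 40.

35960

620 = 2^2 × 5 × 31
580 = 2^2 × 5 × 29
40 = 2^3 × 5
LCM(620, 580, 40) = 2^3 × 5 × 29 × 31 = 35960.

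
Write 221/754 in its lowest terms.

17/58

221 = 13 × 17
754 = 2 × 13 × 29
gcd(221, 754) = 13.
Divide numerator and denominator by 13: 221/754 = 17/58.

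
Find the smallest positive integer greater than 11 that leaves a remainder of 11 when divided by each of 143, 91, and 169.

13024

N − 11 must be a common multiple of 143, 91, and 169.
143 = 11 × 13
91 = 7 × 13
169 = 13^2
LCM(143, 91, 169) = 7 × 11 × 13^2 = 13013.
Smallest N > 11 is LCM + 11 = 13013 + 11 = 13024.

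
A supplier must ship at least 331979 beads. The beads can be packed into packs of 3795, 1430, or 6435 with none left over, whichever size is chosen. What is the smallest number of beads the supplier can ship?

The number of beads must be a common multiple of 3795, 1430, and 6435, so a multiple of their LCM.
3795 = 3 × 5 × 11 × 23
1430 = 2 × 5 × 11 × 13
6435 = 3^2 × 5 × 11 × 13
LCM(3795, 1430, 6435) = 2 × 3^2 × 5 × 11 × 13 × 23 = 296010.
Smallest multiple of 296010 that is ≥ 331979: ⌈331979/296010⌉ × 296010 = 2 × 296010 = 592020.

592020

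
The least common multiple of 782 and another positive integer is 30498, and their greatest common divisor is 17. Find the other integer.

gcd × lcm = product of the two integers, so the other integer is (17 × 30498) / 782 = 663.

663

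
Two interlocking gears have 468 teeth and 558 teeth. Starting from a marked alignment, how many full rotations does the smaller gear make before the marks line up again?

31 rotations

They are all back at their starting positions together after one LCM of the periods.
468 = 2^2 × 3^2 × 13
558 = 2 × 3^2 × 31
LCM(468, 558) = 2^2 × 3^2 × 13 × 31 = 14508.
Rotations for period 468: 14508 / 468 = 31.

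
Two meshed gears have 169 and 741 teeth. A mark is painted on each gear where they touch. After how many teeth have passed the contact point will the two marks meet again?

9633 teeth

We need the least common multiple of the intervals.
169 = 13^2
741 = 3 × 13 × 19
LCM(169, 741) = 3 × 13^2 × 19 = 9633.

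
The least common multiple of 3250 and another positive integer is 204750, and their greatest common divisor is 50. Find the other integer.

gcd × lcm = product of the two integers, so the other integer is (50 × 204750) / 3250 = 3150.

3150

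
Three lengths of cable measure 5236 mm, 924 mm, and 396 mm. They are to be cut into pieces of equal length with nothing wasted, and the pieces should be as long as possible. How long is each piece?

44 mm

Each piece length must divide every original length, so the longest possible is gcd(5236, 924, 396).
5236 = 2^2 × 7 × 11 × 17
924 = 2^2 × 3 × 7 × 11
396 = 2^2 × 3^2 × 11
gcd(5236, 924, 396) = 2^2 × 11 = 44.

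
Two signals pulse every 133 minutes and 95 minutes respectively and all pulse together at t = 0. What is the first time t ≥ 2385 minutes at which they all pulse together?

2660 minutes

Joint pulses occur at multiples of LCM(133, 95).
133 = 7 × 19
95 = 5 × 19
LCM(133, 95) = 5 × 7 × 19 = 665.
Smallest multiple of 665 that is ≥ 2385: ⌈2385/665⌉ × 665 = 4 × 665 = 2660.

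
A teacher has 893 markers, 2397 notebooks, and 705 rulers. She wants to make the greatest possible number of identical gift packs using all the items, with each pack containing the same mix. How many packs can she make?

47 packs

The pack count must divide each quantity, so the greatest is gcd(893, 2397, 705).
893 = 19 × 47
2397 = 3 × 17 × 47
705 = 3 × 5 × 47
gcd(893, 2397, 705) = 47.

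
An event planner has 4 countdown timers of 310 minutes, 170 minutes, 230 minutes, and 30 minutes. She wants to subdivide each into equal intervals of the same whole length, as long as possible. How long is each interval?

The interval must divide each timer length; the longest such is the gcd.
310 = 2 × 5 × 31
170 = 2 × 5 × 17
230 = 2 × 5 × 23
30 = 2 × 3 × 5
gcd(310, 170, 230, 30) = 2 × 5 = 10.

10 minutes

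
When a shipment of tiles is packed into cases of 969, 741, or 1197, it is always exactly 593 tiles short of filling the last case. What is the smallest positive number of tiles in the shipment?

Being 593 short of a full case of size k means N ≡ −593 (mod k), i.e. N + 593 is a multiple of each size.
969 = 3 × 17 × 19
741 = 3 × 13 × 19
1197 = 3^2 × 7 × 19
LCM(969, 741, 1197) = 3^2 × 7 × 13 × 17 × 19 = 264537.
Smallest positive N is 264537 − 593 = 263944.

263944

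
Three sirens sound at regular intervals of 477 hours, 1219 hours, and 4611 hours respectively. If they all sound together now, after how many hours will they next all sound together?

318159 hours

The first simultaneous occurrence is after LCM of the individual periods.
477 = 3^2 × 53
1219 = 23 × 53
4611 = 3 × 29 × 53
LCM(477, 1219, 4611) = 3^2 × 23 × 29 × 53 = 318159.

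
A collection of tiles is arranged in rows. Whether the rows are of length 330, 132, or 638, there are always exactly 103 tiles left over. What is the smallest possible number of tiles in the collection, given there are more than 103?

N − 103 must be a common multiple of 330, 132, and 638.
330 = 2 × 3 × 5 × 11
132 = 2^2 × 3 × 11
638 = 2 × 11 × 29
LCM(330, 132, 638) = 2^2 × 3 × 5 × 11 × 29 = 19140.
Smallest N > 103 is LCM + 103 = 19140 + 103 = 19243.

19243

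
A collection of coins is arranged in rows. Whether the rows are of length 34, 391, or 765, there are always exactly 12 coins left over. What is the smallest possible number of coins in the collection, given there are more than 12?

N − 12 must be a common multiple of 34, 391, and 765.
34 = 2 × 17
391 = 17 × 23
765 = 3^2 × 5 × 17
LCM(34, 391, 765) = 2 × 3^2 × 5 × 17 × 23 = 35190.
Smallest N > 12 is LCM + 12 = 35190 + 12 = 35202.

35202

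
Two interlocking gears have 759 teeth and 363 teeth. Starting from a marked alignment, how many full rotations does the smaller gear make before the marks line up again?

23 rotations

The first common completion time is the LCM of the periods.
759 = 3 × 11 × 23
363 = 3 × 11^2
LCM(759, 363) = 3 × 11^2 × 23 = 8349.
Rotations for period 363: 8349 / 363 = 23.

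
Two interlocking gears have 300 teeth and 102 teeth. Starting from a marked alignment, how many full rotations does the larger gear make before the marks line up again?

They are all back at their starting positions together after one LCM of the periods.
300 = 2^2 × 3 × 5^2
102 = 2 × 3 × 17
LCM(300, 102) = 2^2 × 3 × 5^2 × 17 = 5100.
Rotations for period 300: 5100 / 300 = 17.

17 rotations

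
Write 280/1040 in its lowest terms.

7/26

280 = 2^3 × 5 × 7
1040 = 2^4 × 5 × 13
gcd(280, 1040) = 2^3 × 5 = 40.
Divide numerator and denominator by 40: 280/1040 = 7/26.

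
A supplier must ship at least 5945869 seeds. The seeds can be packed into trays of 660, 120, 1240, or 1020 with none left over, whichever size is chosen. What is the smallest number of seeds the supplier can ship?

The number of seeds must be a common multiple of 660, 120, 1240, and 1020, so a multiple of their LCM.
660 = 2^2 × 3 × 5 × 11
120 = 2^3 × 3 × 5
1240 = 2^3 × 5 × 31
1020 = 2^2 × 3 × 5 × 17
LCM(660, 120, 1240, 1020) = 2^3 × 3 × 5 × 11 × 17 × 31 = 695640.
Smallest multiple of 695640 that is ≥ 5945869: ⌈5945869/695640⌉ × 695640 = 9 × 695640 = 6260760.

6260760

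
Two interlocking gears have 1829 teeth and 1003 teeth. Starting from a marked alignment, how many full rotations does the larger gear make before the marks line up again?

17 rotations

They are all back at their starting positions together after one LCM of the periods.
1829 = 31 × 59
1003 = 17 × 59
LCM(1829, 1003) = 17 × 31 × 59 = 31093.
Rotations for period 1829: 31093 / 1829 = 17.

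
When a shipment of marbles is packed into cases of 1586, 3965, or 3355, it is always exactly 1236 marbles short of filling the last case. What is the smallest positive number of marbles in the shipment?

Being 1236 short of a full case of size k means N ≡ −1236 (mod k), i.e. N + 1236 is a multiple of each size.
1586 = 2 × 13 × 61
3965 = 5 × 13 × 61
3355 = 5 × 11 × 61
LCM(1586, 3965, 3355) = 2 × 5 × 11 × 13 × 61 = 87230.
Smallest positive N is 87230 − 1236 = 85994.

85994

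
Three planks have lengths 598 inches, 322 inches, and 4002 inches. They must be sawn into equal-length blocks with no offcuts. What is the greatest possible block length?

The block length must divide every plank, so the greatest is gcd(598, 322, 4002).
598 = 2 × 13 × 23
322 = 2 × 7 × 23
4002 = 2 × 3 × 23 × 29
gcd(598, 322, 4002) = 2 × 23 = 46.

46 inches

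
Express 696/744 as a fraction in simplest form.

696 = 2^3 × 3 × 29
744 = 2^3 × 3 × 31
gcd(696, 744) = 2^3 × 3 = 24.
Divide numerator and denominator by 24: 696/744 = 29/31.

29/31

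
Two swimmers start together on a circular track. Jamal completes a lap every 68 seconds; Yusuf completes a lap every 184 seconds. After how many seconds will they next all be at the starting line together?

3128 seconds

The first simultaneous occurrence is after LCM of the individual periods.
68 = 2^2 × 17
184 = 2^3 × 23
LCM(68, 184) = 2^3 × 17 × 23 = 3128.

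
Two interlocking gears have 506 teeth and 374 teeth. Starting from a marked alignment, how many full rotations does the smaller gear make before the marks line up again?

The first common completion time is the LCM of the periods.
506 = 2 × 11 × 23
374 = 2 × 11 × 17
LCM(506, 374) = 2 × 11 × 17 × 23 = 8602.
Rotations for period 374: 8602 / 374 = 23.

23 rotations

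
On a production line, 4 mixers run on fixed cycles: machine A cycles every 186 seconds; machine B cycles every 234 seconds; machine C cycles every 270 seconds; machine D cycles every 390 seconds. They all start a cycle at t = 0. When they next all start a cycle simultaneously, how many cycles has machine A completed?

585 cycles

The first common completion time is the LCM of the periods.
186 = 2 × 3 × 31
234 = 2 × 3^2 × 13
270 = 2 × 3^3 × 5
390 = 2 × 3 × 5 × 13
LCM(186, 234, 270, 390) = 2 × 3^3 × 5 × 13 × 31 = 108810.
Cycles for period 186: 108810 / 186 = 585.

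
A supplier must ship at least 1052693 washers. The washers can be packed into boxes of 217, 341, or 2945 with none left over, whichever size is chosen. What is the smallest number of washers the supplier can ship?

1133825

The number of washers must be a common multiple of 217, 341, and 2945, so a multiple of their LCM.
217 = 7 × 31
341 = 11 × 31
2945 = 5 × 19 × 31
LCM(217, 341, 2945) = 5 × 7 × 11 × 19 × 31 = 226765.
Smallest multiple of 226765 that is ≥ 1052693: ⌈1052693/226765⌉ × 226765 = 5 × 226765 = 1133825.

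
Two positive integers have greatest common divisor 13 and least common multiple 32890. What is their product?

For any two positive integers, gcd × lcm = product = 13 × 32890 = 427570.

427570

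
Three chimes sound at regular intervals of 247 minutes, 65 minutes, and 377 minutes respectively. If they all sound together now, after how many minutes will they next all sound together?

We need the least common multiple of the intervals.
247 = 13 × 19
65 = 5 × 13
377 = 13 × 29
LCM(247, 65, 377) = 5 × 13 × 19 × 29 = 35815.

35815 minutes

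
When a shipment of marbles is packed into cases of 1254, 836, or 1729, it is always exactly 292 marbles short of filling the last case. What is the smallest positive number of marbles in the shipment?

227936

Being 292 short of a full case of size k means N ≡ −292 (mod k), i.e. N + 292 is a multiple of each size.
1254 = 2 × 3 × 11 × 19
836 = 2^2 × 11 × 19
1729 = 7 × 13 × 19
LCM(1254, 836, 1729) = 2^2 × 3 × 7 × 11 × 13 × 19 = 228228.
Smallest positive N is 228228 − 292 = 227936.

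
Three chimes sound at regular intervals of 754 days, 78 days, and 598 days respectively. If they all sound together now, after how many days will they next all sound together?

52026 days

We need the least common multiple of the intervals.
754 = 2 × 13 × 29
78 = 2 × 3 × 13
598 = 2 × 13 × 23
LCM(754, 78, 598) = 2 × 3 × 13 × 23 × 29 = 52026.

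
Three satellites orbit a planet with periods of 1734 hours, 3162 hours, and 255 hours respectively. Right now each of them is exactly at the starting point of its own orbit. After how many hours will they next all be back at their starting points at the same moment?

They coincide at every common multiple of the periods; the first is the LCM.
1734 = 2 × 3 × 17^2
3162 = 2 × 3 × 17 × 31
255 = 3 × 5 × 17
LCM(1734, 3162, 255) = 2 × 3 × 5 × 17^2 × 31 = 268770.

268770 hours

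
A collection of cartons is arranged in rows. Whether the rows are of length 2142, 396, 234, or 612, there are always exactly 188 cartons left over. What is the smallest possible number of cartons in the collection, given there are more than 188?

612800

N − 188 must be a common multiple of 2142, 396, 234, and 612.
2142 = 2 × 3^2 × 7 × 17
396 = 2^2 × 3^2 × 11
234 = 2 × 3^2 × 13
612 = 2^2 × 3^2 × 17
LCM(2142, 396, 234, 612) = 2^2 × 3^2 × 7 × 11 × 13 × 17 = 612612.
Smallest N > 188 is LCM + 188 = 612612 + 188 = 612800.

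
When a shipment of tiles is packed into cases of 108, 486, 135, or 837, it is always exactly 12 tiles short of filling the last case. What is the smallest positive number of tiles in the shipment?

150648

Being 12 short of a full case of size k means N ≡ −12 (mod k), i.e. N + 12 is a multiple of each size.
108 = 2^2 × 3^3
486 = 2 × 3^5
135 = 3^3 × 5
837 = 3^3 × 31
LCM(108, 486, 135, 837) = 2^2 × 3^5 × 5 × 31 = 150660.
Smallest positive N is 150660 − 12 = 150648.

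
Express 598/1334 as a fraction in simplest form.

13/29

598 = 2 × 13 × 23
1334 = 2 × 23 × 29
gcd(598, 1334) = 2 × 23 = 46.
Divide numerator and denominator by 46: 598/1334 = 13/29.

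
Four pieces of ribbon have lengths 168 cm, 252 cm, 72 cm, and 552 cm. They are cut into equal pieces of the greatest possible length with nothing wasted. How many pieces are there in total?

87

Piece length = gcd(168, 252, 72, 552).
168 = 2^3 × 3 × 7
252 = 2^2 × 3^2 × 7
72 = 2^3 × 3^2
552 = 2^3 × 3 × 23
gcd(168, 252, 72, 552) = 2^2 × 3 = 12.
Total pieces = 168/12 + 252/12 + 72/12 + 552/12 = 14 + 21 + 6 + 46 = 87.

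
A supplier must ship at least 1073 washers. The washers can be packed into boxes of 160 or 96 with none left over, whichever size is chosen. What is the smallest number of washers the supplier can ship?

1440

The number of washers must be a common multiple of 160 and 96, so a multiple of their LCM.
160 = 2^5 × 5
96 = 2^5 × 3
LCM(160, 96) = 2^5 × 3 × 5 = 480.
Smallest multiple of 480 that is ≥ 1073: ⌈1073/480⌉ × 480 = 3 × 480 = 1440.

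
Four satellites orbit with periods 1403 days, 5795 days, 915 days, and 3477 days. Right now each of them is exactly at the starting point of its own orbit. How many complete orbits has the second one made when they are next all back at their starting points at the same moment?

69 orbits

The first common completion time is the LCM of the periods.
1403 = 23 × 61
5795 = 5 × 19 × 61
915 = 3 × 5 × 61
3477 = 3 × 19 × 61
LCM(1403, 5795, 915, 3477) = 3 × 5 × 19 × 23 × 61 = 399855.
Orbits for period 5795: 399855 / 5795 = 69.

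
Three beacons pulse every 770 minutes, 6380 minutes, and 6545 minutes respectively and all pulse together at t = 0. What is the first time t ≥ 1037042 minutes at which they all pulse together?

Joint pulses occur at multiples of LCM(770, 6380, 6545).
770 = 2 × 5 × 7 × 11
6380 = 2^2 × 5 × 11 × 29
6545 = 5 × 7 × 11 × 17
LCM(770, 6380, 6545) = 2^2 × 5 × 7 × 11 × 17 × 29 = 759220.
Smallest multiple of 759220 that is ≥ 1037042: ⌈1037042/759220⌉ × 759220 = 2 × 759220 = 1518440.

1518440 minutes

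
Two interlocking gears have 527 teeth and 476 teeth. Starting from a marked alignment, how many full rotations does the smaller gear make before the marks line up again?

The first common completion time is the LCM of the periods.
527 = 17 × 31
476 = 2^2 × 7 × 17
LCM(527, 476) = 2^2 × 7 × 17 × 31 = 14756.
Rotations for period 476: 14756 / 476 = 31.

31 rotations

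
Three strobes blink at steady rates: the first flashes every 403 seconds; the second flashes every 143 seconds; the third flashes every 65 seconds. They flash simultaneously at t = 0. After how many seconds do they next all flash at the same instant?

We need the least common multiple of the intervals.
403 = 13 × 31
143 = 11 × 13
65 = 5 × 13
LCM(403, 143, 65) = 5 × 11 × 13 × 31 = 22165.

22165 seconds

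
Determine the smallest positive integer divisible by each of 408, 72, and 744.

37944

408 = 2^3 × 3 × 17
72 = 2^3 × 3^2
744 = 2^3 × 3 × 31
LCM(408, 72, 744) = 2^3 × 3^2 × 17 × 31 = 37944.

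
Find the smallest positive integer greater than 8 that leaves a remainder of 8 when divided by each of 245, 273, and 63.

28673

N − 8 must be a common multiple of 245, 273, and 63.
245 = 5 × 7^2
273 = 3 × 7 × 13
63 = 3^2 × 7
LCM(245, 273, 63) = 3^2 × 5 × 7^2 × 13 = 28665.
Smallest N > 8 is LCM + 8 = 28665 + 8 = 28673.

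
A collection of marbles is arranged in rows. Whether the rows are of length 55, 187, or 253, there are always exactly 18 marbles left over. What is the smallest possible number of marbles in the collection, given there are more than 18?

N − 18 must be a common multiple of 55, 187, and 253.
55 = 5 × 11
187 = 11 × 17
253 = 11 × 23
LCM(55, 187, 253) = 5 × 11 × 17 × 23 = 21505.
Smallest N > 18 is LCM + 18 = 21505 + 18 = 21523.

21523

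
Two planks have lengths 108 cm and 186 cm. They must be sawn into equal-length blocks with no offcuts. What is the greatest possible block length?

The block length must divide every plank, so the greatest is gcd(108, 186).
108 = 2^2 × 3^3
186 = 2 × 3 × 31
gcd(108, 186) = 2 × 3 = 6.

6 cm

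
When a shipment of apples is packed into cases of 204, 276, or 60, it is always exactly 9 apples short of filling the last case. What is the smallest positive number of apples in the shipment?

23451

Being 9 short of a full case of size k means N ≡ −9 (mod k), i.e. N + 9 is a multiple of each size.
204 = 2^2 × 3 × 17
276 = 2^2 × 3 × 23
60 = 2^2 × 3 × 5
LCM(204, 276, 60) = 2^2 × 3 × 5 × 17 × 23 = 23460.
Smallest positive N is 23460 − 9 = 23451.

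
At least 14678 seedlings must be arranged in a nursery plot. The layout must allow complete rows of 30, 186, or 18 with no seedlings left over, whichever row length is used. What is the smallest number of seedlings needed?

16740

The number of seedlings must be a common multiple of 30, 186, and 18, so a multiple of their LCM.
30 = 2 × 3 × 5
186 = 2 × 3 × 31
18 = 2 × 3^2
LCM(30, 186, 18) = 2 × 3^2 × 5 × 31 = 2790.
Smallest multiple of 2790 that is ≥ 14678: ⌈14678/2790⌉ × 2790 = 6 × 2790 = 16740.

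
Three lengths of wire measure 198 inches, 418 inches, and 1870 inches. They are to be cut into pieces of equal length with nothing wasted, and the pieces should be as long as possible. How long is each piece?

22 inches

The greatest length dividing all of 198, 418, and 1870 is their gcd.
198 = 2 × 3^2 × 11
418 = 2 × 11 × 19
1870 = 2 × 5 × 11 × 17
gcd(198, 418, 1870) = 2 × 11 = 22.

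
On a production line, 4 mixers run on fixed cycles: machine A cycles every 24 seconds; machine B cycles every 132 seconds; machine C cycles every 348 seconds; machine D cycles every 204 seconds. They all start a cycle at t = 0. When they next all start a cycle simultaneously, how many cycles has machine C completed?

They are all back at their starting positions together after one LCM of the periods.
24 = 2^3 × 3
132 = 2^2 × 3 × 11
348 = 2^2 × 3 × 29
204 = 2^2 × 3 × 17
LCM(24, 132, 348, 204) = 2^3 × 3 × 11 × 17 × 29 = 130152.
Cycles for period 348: 130152 / 348 = 374.

374 cycles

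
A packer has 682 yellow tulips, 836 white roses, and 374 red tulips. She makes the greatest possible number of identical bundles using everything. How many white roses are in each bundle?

38

Number of bundles = gcd(682, 836, 374).
682 = 2 × 11 × 31
836 = 2^2 × 11 × 19
374 = 2 × 11 × 17
gcd(682, 836, 374) = 2 × 11 = 22.
white roses per bundle = 836 / 22 = 38.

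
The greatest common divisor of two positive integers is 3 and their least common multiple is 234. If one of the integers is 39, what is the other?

For two integers, gcd × lcm = product, so the other is (3 × 234) / 39 = 702 / 39 = 18.

18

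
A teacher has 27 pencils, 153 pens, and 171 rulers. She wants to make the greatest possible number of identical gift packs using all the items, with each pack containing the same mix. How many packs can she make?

The pack count must divide each quantity, so the greatest is gcd(27, 153, 171).
27 = 3^3
153 = 3^2 × 17
171 = 3^2 × 19
gcd(27, 153, 171) = 3^2 = 9.

9 packs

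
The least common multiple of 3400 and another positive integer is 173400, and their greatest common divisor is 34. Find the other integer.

gcd × lcm = product of the two integers, so the other integer is (34 × 173400) / 3400 = 1734.

1734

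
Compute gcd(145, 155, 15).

5

145 = 5 × 29
155 = 5 × 31
15 = 3 × 5
gcd(145, 155, 15) = 5.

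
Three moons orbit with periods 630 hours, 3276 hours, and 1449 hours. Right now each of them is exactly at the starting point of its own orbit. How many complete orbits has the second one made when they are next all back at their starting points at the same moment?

115 orbits

The first common completion time is the LCM of the periods.
630 = 2 × 3^2 × 5 × 7
3276 = 2^2 × 3^2 × 7 × 13
1449 = 3^2 × 7 × 23
LCM(630, 3276, 1449) = 2^2 × 3^2 × 5 × 7 × 13 × 23 = 376740.
Orbits for period 3276: 376740 / 3276 = 115.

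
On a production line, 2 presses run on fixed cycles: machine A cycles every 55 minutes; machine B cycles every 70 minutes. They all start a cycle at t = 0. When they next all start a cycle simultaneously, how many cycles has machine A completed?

They are all back at their starting positions together after one LCM of the periods.
55 = 5 × 11
70 = 2 × 5 × 7
LCM(55, 70) = 2 × 5 × 7 × 11 = 770.
Cycles for period 55: 770 / 55 = 14.

14 cycles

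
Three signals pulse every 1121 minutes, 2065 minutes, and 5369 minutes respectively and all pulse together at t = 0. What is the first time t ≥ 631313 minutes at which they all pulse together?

Joint pulses occur at multiples of LCM(1121, 2065, 5369).
1121 = 19 × 59
2065 = 5 × 7 × 59
5369 = 7 × 13 × 59
LCM(1121, 2065, 5369) = 5 × 7 × 13 × 19 × 59 = 510055.
Smallest multiple of 510055 that is ≥ 631313: ⌈631313/510055⌉ × 510055 = 2 × 510055 = 1020110.

1020110 minutes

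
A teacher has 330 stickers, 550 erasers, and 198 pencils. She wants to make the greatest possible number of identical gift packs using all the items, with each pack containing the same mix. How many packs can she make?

22 packs

The pack count must divide each quantity, so the greatest is gcd(330, 550, 198).
330 = 2 × 3 × 5 × 11
550 = 2 × 5^2 × 11
198 = 2 × 3^2 × 11
gcd(330, 550, 198) = 2 × 11 = 22.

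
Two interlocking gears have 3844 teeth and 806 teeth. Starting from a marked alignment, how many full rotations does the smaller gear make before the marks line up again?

All finish a whole number of cycles simultaneously at t = LCM of the periods.
3844 = 2^2 × 31^2
806 = 2 × 13 × 31
LCM(3844, 806) = 2^2 × 13 × 31^2 = 49972.
Rotations for period 806: 49972 / 806 = 62.

62 rotations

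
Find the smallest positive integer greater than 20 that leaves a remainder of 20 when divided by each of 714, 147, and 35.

N − 20 must be a common multiple of 714, 147, and 35.
714 = 2 × 3 × 7 × 17
147 = 3 × 7^2
35 = 5 × 7
LCM(714, 147, 35) = 2 × 3 × 5 × 7^2 × 17 = 24990.
Smallest N > 20 is LCM + 20 = 24990 + 20 = 25010.

25010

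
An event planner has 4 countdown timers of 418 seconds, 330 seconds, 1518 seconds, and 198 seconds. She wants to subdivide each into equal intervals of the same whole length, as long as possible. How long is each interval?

22 seconds

The interval must divide each timer length; the longest such is the gcd.
418 = 2 × 11 × 19
330 = 2 × 3 × 5 × 11
1518 = 2 × 3 × 11 × 23
198 = 2 × 3^2 × 11
gcd(418, 330, 1518, 198) = 2 × 11 = 22.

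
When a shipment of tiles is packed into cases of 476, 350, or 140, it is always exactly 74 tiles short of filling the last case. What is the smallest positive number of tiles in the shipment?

11826

Being 74 short of a full case of size k means N ≡ −74 (mod k), i.e. N + 74 is a multiple of each size.
476 = 2^2 × 7 × 17
350 = 2 × 5^2 × 7
140 = 2^2 × 5 × 7
LCM(476, 350, 140) = 2^2 × 5^2 × 7 × 17 = 11900.
Smallest positive N is 11900 − 74 = 11826.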